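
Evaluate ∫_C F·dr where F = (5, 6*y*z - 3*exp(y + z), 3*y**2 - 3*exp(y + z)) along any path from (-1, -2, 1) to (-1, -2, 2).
3*exp(-1) + 9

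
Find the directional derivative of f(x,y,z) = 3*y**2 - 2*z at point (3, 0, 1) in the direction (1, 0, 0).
0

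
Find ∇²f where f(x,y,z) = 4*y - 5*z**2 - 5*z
-10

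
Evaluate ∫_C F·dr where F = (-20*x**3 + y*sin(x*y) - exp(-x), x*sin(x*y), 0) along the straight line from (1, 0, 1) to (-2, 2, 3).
-74 - exp(-1) - cos(4) + exp(2)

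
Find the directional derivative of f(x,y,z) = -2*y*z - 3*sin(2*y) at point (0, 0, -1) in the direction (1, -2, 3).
4*sqrt(14)/7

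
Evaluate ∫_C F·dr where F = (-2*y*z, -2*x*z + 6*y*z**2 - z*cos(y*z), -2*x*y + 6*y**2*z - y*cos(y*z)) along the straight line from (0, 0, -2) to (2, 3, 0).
0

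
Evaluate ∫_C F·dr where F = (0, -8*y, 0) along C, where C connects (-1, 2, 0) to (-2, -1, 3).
12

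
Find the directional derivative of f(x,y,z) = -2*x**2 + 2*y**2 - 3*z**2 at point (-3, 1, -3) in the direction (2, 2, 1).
50/3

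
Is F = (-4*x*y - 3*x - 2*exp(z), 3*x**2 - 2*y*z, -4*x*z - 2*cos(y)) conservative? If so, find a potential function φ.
No, ∇×F = (2*y + 2*sin(y), 4*z - 2*exp(z), 10*x) ≠ 0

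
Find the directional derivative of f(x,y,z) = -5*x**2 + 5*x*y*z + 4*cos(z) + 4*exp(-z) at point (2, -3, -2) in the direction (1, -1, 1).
4*sqrt(3)*(-exp(2) + sin(2))/3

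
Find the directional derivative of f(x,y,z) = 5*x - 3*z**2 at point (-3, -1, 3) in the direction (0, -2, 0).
0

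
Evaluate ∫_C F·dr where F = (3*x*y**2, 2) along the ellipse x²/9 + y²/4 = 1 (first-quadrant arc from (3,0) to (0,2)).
-23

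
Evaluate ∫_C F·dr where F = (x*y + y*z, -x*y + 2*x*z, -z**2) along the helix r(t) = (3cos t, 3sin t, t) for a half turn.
-18 - pi**3/3 + 9*pi**2/4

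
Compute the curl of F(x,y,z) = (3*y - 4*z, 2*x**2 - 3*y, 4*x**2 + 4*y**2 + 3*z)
(8*y, -8*x - 4, 4*x - 3)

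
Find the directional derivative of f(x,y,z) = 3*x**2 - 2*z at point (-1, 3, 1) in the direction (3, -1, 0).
-9*sqrt(10)/5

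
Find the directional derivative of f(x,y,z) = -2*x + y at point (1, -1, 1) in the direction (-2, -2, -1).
2/3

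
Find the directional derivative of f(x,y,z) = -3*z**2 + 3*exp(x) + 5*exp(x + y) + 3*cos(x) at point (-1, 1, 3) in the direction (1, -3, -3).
sqrt(19)*(3 + 3*E*sin(1) + 44*E)*exp(-1)/19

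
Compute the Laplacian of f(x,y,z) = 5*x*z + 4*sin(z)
-4*sin(z)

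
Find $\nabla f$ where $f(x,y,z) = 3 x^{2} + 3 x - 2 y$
(6*x + 3, -2, 0)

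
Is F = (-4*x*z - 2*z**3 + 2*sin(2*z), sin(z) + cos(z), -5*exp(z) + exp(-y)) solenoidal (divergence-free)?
No, ∇·F = -4*z - 5*exp(z)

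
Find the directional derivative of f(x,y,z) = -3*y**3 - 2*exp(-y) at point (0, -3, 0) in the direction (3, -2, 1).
sqrt(14)*(81 - 2*exp(3))/7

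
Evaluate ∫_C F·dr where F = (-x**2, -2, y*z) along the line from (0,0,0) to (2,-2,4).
-28/3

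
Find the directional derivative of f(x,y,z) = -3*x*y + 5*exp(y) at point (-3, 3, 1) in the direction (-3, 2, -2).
5*sqrt(17)*(9 + 2*exp(3))/17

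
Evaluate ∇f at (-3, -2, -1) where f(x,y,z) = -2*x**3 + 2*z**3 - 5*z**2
(-54, 0, 16)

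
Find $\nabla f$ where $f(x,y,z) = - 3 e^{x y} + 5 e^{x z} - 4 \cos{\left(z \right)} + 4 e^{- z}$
(-3*y*exp(x*y) + 5*z*exp(x*z), -3*x*exp(x*y), 5*x*exp(x*z) + 4*sin(z) - 4*exp(-z))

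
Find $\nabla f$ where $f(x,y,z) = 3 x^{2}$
(6*x, 0, 0)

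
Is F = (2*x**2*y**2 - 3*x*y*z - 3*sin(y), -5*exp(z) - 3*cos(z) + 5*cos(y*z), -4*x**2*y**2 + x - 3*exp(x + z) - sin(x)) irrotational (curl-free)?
No, ∇×F = (-8*x**2*y + 5*y*sin(y*z) + 5*exp(z) - 3*sin(z), 8*x*y**2 - 3*x*y + 3*exp(x + z) + cos(x) - 1, -4*x**2*y + 3*x*z + 3*cos(y))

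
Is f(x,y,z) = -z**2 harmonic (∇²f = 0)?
No, ∇²f = -2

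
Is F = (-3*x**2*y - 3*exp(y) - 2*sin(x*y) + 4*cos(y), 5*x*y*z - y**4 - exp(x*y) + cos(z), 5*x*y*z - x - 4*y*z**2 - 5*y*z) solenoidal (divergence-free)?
No, ∇·F = -x*y + 5*x*z - x*exp(x*y) - 4*y**3 - 8*y*z - 2*y*cos(x*y) - 5*y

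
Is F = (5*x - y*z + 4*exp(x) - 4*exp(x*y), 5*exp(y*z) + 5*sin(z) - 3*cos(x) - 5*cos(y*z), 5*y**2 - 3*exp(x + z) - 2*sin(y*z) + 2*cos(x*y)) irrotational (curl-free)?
No, ∇×F = (-2*x*sin(x*y) - 5*y*exp(y*z) - 5*y*sin(y*z) + 10*y - 2*z*cos(y*z) - 5*cos(z), 2*y*sin(x*y) - y + 3*exp(x + z), 4*x*exp(x*y) + z + 3*sin(x))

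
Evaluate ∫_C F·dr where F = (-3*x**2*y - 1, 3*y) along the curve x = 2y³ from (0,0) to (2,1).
-77/10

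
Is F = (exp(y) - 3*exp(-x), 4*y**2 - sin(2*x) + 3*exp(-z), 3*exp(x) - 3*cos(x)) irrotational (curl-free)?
No, ∇×F = (3*exp(-z), -3*exp(x) - 3*sin(x), -exp(y) - 2*cos(2*x))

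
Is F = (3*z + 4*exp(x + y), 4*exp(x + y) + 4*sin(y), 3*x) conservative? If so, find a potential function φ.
Yes, F is conservative. φ = 3*x*z + 4*exp(x + y) - 4*cos(y)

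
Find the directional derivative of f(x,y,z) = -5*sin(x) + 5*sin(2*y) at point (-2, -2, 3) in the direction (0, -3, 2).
-30*sqrt(13)*cos(4)/13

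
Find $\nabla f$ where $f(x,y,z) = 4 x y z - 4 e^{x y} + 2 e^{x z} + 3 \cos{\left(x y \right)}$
(4*y*z - 4*y*exp(x*y) - 3*y*sin(x*y) + 2*z*exp(x*z), x*(4*z - 4*exp(x*y) - 3*sin(x*y)), 2*x*(2*y + exp(x*z)))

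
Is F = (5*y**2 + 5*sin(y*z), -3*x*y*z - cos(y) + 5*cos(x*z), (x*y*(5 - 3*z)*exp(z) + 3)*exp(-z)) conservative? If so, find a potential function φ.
No, ∇×F = (x*(3*y - 3*z + 5*sin(x*z) + 5), y*(3*z + 5*cos(y*z) - 5), -3*y*z - 10*y - 5*z*sin(x*z) - 5*z*cos(y*z)) ≠ 0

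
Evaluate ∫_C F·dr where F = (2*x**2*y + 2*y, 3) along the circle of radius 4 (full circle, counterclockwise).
-160*pi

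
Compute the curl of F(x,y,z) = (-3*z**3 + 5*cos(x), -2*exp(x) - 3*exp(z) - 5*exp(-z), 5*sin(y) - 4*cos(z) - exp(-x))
(3*exp(z) + 5*cos(y) - 5*exp(-z), -9*z**2 - exp(-x), -2*exp(x))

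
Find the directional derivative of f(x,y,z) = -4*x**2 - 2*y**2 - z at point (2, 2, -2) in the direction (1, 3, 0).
-4*sqrt(10)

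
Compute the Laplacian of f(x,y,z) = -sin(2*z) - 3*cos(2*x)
4*sin(2*z) + 12*cos(2*x)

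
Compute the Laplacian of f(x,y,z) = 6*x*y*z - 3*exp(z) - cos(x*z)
x**2*cos(x*z) + z**2*cos(x*z) - 3*exp(z)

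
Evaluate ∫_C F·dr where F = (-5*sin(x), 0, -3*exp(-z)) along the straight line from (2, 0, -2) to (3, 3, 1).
-3*exp(2) + 5*cos(3) + 3*exp(-1) - 5*cos(2)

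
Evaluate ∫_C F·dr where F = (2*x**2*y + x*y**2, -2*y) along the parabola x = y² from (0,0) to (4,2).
1900/21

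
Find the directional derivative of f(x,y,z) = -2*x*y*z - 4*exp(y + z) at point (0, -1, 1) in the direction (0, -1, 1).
0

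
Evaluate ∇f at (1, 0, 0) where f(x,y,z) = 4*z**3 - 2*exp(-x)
(2*exp(-1), 0, 0)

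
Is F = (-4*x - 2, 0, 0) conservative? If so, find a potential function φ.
Yes, F is conservative. φ = 2*x*(-x - 1)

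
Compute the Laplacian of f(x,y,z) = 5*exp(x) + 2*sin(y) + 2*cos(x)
5*exp(x) - 2*sin(y) - 2*cos(x)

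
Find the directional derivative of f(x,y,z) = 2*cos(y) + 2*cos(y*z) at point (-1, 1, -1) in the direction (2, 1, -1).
-sqrt(6)*sin(1)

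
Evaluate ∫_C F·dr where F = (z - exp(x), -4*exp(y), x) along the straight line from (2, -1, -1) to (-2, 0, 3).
-8 - exp(-2) + 4*exp(-1) + exp(2)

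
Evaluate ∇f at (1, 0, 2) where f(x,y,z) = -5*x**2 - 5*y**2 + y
(-10, 1, 0)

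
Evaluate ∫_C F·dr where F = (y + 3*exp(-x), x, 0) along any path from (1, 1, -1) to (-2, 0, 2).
-3*exp(2) - 1 + 3*exp(-1)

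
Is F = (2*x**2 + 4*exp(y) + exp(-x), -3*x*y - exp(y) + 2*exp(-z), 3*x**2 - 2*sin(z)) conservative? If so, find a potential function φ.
No, ∇×F = (2*exp(-z), -6*x, -3*y - 4*exp(y)) ≠ 0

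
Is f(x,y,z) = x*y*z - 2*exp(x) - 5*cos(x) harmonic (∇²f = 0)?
No, ∇²f = -2*exp(x) + 5*cos(x)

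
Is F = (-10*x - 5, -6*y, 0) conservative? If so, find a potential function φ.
Yes, F is conservative. φ = -5*x**2 - 5*x - 3*y**2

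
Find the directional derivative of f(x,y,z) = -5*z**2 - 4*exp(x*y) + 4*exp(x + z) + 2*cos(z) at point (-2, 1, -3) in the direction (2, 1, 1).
sqrt(6)*(6 + (sin(3) + 15)*exp(5))*exp(-5)/3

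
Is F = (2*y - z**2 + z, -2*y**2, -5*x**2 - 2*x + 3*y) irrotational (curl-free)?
No, ∇×F = (3, 10*x - 2*z + 3, -2)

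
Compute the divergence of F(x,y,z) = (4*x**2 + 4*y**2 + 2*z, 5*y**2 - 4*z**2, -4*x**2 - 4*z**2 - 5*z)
8*x + 10*y - 8*z - 5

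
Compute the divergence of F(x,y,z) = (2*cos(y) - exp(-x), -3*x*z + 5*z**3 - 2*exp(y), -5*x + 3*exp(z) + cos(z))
-2*exp(y) + 3*exp(z) - sin(z) + exp(-x)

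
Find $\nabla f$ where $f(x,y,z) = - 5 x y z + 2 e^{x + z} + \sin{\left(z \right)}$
(-5*y*z + 2*exp(x + z), -5*x*z, -5*x*y + 2*exp(x + z) + cos(z))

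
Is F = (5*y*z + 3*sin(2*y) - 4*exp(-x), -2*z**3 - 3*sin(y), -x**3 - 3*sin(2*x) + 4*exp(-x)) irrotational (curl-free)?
No, ∇×F = (6*z**2, 3*x**2 + 5*y + 6*cos(2*x) + 4*exp(-x), -5*z - 6*cos(2*y))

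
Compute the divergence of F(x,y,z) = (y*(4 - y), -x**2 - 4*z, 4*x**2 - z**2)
-2*z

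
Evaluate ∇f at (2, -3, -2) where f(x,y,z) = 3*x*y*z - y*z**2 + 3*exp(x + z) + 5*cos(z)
(21, -16, -27 + 5*sin(2))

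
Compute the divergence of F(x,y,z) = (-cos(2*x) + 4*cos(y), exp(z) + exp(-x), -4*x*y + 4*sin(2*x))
2*sin(2*x)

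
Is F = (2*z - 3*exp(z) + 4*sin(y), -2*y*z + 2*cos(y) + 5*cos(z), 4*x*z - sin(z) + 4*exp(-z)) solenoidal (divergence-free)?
No, ∇·F = 4*x - 2*z - 2*sin(y) - cos(z) - 4*exp(-z)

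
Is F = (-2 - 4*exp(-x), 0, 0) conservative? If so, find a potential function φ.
Yes, F is conservative. φ = -2*x + 4*exp(-x)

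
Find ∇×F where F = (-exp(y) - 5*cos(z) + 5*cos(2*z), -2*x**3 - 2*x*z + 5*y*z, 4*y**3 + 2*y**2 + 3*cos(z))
(2*x + 12*y**2 - y, 5*sin(z) - 10*sin(2*z), -6*x**2 - 2*z + exp(y))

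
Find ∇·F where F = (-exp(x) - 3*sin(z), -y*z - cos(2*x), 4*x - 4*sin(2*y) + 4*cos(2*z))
-z - exp(x) - 8*sin(2*z)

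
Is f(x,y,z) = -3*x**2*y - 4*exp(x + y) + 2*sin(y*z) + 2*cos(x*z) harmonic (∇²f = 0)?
No, ∇²f = -2*x**2*cos(x*z) - 2*y**2*sin(y*z) - 6*y - 2*z**2*sin(y*z) - 2*z**2*cos(x*z) - 8*exp(x + y)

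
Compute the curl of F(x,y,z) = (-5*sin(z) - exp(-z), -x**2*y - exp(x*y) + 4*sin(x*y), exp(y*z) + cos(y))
(z*exp(y*z) - sin(y), -5*cos(z) + exp(-z), y*(-2*x - exp(x*y) + 4*cos(x*y)))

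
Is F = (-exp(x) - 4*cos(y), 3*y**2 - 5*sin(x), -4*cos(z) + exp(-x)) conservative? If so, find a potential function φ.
No, ∇×F = (0, exp(-x), -4*sin(y) - 5*cos(x)) ≠ 0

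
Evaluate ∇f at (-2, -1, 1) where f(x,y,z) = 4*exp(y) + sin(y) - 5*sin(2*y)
(0, cos(1) + 4*exp(-1) - 10*cos(2), 0)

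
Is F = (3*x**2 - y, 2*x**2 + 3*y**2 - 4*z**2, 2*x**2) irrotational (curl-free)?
No, ∇×F = (8*z, -4*x, 4*x + 1)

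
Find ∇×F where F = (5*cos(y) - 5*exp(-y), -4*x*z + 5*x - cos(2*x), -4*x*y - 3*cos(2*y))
(6*sin(2*y), 4*y, -4*z + 2*sin(2*x) + 5*sin(y) + 5 - 5*exp(-y))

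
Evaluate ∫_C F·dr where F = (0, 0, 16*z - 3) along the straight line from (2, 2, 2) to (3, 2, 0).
-26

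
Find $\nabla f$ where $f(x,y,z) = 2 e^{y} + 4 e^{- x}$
(-4*exp(-x), 2*exp(y), 0)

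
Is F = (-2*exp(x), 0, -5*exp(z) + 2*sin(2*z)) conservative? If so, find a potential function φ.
Yes, F is conservative. φ = -2*exp(x) - 5*exp(z) - cos(2*z)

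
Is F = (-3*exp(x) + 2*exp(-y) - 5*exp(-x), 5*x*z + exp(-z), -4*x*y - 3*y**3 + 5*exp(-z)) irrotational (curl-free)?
No, ∇×F = (-9*x - 9*y**2 + exp(-z), 4*y, 5*z + 2*exp(-y))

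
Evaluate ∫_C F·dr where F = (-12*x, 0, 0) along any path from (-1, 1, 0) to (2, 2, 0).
-18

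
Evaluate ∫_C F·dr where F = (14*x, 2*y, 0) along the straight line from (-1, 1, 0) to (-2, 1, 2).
21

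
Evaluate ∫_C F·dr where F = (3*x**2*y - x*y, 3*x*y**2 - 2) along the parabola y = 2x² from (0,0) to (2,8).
31224/35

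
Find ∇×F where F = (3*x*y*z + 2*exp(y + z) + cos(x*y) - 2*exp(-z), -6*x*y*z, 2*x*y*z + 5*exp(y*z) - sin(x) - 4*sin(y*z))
(6*x*y + 2*x*z + 5*z*exp(y*z) - 4*z*cos(y*z), 3*x*y - 2*y*z + 2*exp(y + z) + cos(x) + 2*exp(-z), -3*x*z + x*sin(x*y) - 6*y*z - 2*exp(y + z))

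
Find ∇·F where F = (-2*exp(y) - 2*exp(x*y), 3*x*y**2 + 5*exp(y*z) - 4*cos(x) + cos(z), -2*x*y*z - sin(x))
4*x*y - 2*y*exp(x*y) + 5*z*exp(y*z)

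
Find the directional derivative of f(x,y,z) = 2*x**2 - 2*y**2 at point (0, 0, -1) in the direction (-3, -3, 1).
0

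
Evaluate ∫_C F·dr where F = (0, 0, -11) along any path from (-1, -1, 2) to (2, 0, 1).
11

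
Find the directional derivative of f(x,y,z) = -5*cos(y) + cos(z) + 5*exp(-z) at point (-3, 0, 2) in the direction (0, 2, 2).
-sqrt(2)*(5 + exp(2)*sin(2))*exp(-2)/2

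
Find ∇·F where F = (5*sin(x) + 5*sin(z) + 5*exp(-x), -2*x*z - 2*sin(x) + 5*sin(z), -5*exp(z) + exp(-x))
-5*exp(z) + 5*cos(x) - 5*exp(-x)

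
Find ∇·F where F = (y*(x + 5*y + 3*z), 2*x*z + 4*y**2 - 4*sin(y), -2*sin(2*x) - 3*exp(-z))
9*y - 4*cos(y) + 3*exp(-z)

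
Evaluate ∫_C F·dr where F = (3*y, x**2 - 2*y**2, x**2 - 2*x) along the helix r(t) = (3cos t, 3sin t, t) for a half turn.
-9*pi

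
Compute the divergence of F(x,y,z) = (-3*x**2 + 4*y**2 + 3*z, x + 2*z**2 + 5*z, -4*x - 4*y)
-6*x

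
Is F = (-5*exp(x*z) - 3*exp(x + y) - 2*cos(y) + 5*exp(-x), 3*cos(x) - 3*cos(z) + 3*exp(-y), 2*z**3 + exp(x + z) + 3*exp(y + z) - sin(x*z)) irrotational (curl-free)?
No, ∇×F = (3*exp(y + z) - 3*sin(z), -5*x*exp(x*z) + z*cos(x*z) - exp(x + z), 3*exp(x + y) - 3*sin(x) - 2*sin(y))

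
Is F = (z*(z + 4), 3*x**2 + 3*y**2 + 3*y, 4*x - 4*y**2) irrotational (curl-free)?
No, ∇×F = (-8*y, 2*z, 6*x)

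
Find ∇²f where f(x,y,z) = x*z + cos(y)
-cos(y)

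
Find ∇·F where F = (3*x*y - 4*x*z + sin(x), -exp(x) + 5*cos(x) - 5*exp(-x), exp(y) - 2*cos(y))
3*y - 4*z + cos(x)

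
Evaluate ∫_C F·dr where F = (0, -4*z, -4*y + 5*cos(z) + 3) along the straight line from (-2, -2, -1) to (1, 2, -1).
16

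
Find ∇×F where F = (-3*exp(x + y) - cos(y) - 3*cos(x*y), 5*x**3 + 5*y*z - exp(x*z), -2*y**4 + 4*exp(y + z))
(x*exp(x*z) - 8*y**3 - 5*y + 4*exp(y + z), 0, 15*x**2 - 3*x*sin(x*y) - z*exp(x*z) + 3*exp(x + y) - sin(y))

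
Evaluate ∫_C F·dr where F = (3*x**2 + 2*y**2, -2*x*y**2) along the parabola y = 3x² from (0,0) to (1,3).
-379/35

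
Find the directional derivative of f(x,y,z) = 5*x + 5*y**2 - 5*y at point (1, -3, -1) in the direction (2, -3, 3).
115*sqrt(22)/22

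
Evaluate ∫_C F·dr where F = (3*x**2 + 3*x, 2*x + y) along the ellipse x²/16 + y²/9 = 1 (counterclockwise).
24*pi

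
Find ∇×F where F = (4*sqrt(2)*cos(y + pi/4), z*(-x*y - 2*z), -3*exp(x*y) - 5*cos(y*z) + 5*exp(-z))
(x*y - 3*x*exp(x*y) + 5*z*sin(y*z) + 4*z, 3*y*exp(x*y), -y*z + 4*sqrt(2)*sin(y + pi/4))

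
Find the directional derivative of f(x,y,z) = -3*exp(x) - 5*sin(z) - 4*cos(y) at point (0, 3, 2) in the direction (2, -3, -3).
3*sqrt(22)*(5*cos(2) - 2 - 4*sin(3))/22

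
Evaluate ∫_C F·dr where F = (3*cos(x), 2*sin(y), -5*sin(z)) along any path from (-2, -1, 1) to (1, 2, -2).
3*sqrt(2)*(-cos(pi/4 + 1) + sin(pi/4 + 2))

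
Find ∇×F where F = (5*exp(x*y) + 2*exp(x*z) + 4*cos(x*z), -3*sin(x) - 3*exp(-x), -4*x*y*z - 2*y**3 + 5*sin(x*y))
(-4*x*z + 5*x*cos(x*y) - 6*y**2, 2*x*exp(x*z) - 4*x*sin(x*z) + 4*y*z - 5*y*cos(x*y), -5*x*exp(x*y) - 3*cos(x) + 3*exp(-x))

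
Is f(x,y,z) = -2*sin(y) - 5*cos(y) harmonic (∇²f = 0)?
No, ∇²f = 2*sin(y) + 5*cos(y)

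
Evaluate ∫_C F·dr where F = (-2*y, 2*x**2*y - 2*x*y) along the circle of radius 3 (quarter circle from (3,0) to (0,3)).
9*pi/2 + 45/2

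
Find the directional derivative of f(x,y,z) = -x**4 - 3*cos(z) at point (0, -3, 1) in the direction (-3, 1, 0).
0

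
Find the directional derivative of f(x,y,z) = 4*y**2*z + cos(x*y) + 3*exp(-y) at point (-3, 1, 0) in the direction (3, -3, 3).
sqrt(3)*(4*E*sin(3) + 3 + 4*E)*exp(-1)/3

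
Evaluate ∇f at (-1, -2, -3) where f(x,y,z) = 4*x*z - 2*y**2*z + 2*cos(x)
(-12 + 2*sin(1), -24, -12)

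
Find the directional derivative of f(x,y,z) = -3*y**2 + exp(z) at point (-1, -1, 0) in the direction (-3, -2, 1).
-11*sqrt(14)/14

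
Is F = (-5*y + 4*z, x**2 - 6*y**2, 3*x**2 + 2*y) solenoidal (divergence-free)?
No, ∇·F = -12*y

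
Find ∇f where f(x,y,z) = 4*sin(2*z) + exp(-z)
(0, 0, 8*cos(2*z) - exp(-z))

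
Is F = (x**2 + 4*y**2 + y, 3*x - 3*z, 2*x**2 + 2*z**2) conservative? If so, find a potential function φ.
No, ∇×F = (3, -4*x, 2 - 8*y) ≠ 0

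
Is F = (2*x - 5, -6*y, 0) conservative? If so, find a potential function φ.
Yes, F is conservative. φ = x**2 - 5*x - 3*y**2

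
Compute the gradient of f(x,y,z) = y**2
(0, 2*y, 0)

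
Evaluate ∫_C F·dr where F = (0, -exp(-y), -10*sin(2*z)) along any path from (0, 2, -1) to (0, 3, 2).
(5*(cos(4) - cos(2))*exp(3) - E + 1)*exp(-3)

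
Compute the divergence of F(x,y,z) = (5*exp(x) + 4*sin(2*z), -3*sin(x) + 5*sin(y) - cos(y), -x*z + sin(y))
-x + 5*exp(x) + sin(y) + 5*cos(y)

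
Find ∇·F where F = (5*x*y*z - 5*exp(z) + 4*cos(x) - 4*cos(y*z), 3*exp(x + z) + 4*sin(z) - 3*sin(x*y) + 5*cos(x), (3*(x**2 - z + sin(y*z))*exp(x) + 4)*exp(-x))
-3*x*cos(x*y) + 5*y*z + 3*y*cos(y*z) - 4*sin(x) - 3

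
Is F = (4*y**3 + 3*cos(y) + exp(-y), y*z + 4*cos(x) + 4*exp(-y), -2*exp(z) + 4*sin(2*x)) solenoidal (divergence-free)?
No, ∇·F = z - 2*exp(z) - 4*exp(-y)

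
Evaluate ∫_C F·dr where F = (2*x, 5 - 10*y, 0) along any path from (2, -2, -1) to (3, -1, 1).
25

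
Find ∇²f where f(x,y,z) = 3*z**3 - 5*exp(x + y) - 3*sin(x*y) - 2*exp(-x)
3*x**2*sin(x*y) + 3*y**2*sin(x*y) + 18*z - 10*exp(x + y) - 2*exp(-x)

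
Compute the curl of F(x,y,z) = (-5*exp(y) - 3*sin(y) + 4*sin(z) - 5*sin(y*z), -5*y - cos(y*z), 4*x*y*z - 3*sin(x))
(4*x*z - y*sin(y*z), -4*y*z - 5*y*cos(y*z) + 3*cos(x) + 4*cos(z), 5*z*cos(y*z) + 5*exp(y) + 3*cos(y))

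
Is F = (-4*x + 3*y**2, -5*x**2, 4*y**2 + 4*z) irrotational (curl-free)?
No, ∇×F = (8*y, 0, -10*x - 6*y)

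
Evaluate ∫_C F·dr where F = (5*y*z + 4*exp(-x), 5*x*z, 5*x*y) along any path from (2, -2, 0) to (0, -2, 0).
-4 + 4*exp(-2)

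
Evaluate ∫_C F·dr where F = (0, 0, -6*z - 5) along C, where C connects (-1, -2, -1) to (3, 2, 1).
-10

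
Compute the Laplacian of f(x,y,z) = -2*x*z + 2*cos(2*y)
-8*cos(2*y)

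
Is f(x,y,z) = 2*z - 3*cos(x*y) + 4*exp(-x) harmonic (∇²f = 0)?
No, ∇²f = (3*(x**2 + y**2)*exp(x)*cos(x*y) + 4)*exp(-x)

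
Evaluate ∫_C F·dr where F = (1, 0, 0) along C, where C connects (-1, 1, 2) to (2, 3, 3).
3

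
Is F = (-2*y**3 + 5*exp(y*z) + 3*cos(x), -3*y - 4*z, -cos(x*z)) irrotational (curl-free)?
No, ∇×F = (4, 5*y*exp(y*z) - z*sin(x*z), 6*y**2 - 5*z*exp(y*z))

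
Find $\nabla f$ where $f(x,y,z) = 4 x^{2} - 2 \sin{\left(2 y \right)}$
(8*x, -4*cos(2*y), 0)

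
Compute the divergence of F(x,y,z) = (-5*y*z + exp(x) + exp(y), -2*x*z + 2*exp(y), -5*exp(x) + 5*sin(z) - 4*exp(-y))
exp(x) + 2*exp(y) + 5*cos(z)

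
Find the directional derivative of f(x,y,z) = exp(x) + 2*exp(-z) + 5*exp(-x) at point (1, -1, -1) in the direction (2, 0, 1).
-2*sqrt(5)*exp(-1)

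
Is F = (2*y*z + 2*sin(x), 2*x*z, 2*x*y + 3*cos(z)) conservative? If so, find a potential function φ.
Yes, F is conservative. φ = 2*x*y*z + 3*sin(z) - 2*cos(x)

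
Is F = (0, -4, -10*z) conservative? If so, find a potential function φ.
Yes, F is conservative. φ = -4*y - 5*z**2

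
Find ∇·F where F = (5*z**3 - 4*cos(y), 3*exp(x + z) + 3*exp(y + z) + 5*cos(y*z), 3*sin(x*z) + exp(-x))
3*x*cos(x*z) - 5*z*sin(y*z) + 3*exp(y + z)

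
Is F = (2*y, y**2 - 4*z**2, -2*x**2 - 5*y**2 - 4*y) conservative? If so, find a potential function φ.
No, ∇×F = (-10*y + 8*z - 4, 4*x, -2) ≠ 0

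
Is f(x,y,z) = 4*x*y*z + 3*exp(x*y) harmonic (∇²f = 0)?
No, ∇²f = 3*(x**2 + y**2)*exp(x*y)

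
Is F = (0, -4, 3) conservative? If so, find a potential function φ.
Yes, F is conservative. φ = -4*y + 3*z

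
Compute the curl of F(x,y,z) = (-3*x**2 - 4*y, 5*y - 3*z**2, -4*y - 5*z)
(6*z - 4, 0, 4)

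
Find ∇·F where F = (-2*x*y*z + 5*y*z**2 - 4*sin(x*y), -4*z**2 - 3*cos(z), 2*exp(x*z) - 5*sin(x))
2*x*exp(x*z) - 2*y*z - 4*y*cos(x*y)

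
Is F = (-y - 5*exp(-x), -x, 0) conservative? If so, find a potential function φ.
Yes, F is conservative. φ = -x*y + 5*exp(-x)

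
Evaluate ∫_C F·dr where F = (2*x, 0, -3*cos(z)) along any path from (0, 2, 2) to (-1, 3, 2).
1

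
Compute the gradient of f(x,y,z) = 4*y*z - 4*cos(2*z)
(0, 4*z, 4*y + 8*sin(2*z))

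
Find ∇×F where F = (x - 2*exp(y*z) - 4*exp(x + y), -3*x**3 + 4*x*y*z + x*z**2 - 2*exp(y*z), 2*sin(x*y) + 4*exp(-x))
(-4*x*y - 2*x*z + 2*x*cos(x*y) + 2*y*exp(y*z), 2*(-y*(exp(y*z) + cos(x*y))*exp(x) + 2)*exp(-x), -9*x**2 + 4*y*z + z**2 + 2*z*exp(y*z) + 4*exp(x + y))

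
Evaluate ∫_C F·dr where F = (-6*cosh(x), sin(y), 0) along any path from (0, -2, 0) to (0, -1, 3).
-cos(1) + cos(2)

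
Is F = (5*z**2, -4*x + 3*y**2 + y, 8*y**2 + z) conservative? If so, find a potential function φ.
No, ∇×F = (16*y, 10*z, -4) ≠ 0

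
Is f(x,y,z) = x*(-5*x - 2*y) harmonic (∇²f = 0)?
No, ∇²f = -10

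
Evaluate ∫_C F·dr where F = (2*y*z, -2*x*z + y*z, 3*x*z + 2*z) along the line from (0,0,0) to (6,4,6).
284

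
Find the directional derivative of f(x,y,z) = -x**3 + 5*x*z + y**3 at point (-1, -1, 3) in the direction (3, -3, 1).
22*sqrt(19)/19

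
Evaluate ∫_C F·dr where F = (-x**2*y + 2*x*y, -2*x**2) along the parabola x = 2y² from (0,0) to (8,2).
-8448/35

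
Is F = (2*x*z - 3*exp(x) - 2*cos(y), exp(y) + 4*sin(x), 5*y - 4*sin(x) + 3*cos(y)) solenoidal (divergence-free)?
No, ∇·F = 2*z - 3*exp(x) + exp(y)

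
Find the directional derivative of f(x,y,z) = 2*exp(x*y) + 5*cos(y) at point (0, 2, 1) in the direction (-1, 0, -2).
-4*sqrt(5)/5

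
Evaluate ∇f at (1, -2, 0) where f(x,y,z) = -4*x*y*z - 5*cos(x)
(5*sin(1), 0, 8)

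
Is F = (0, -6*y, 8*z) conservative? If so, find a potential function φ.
Yes, F is conservative. φ = -3*y**2 + 4*z**2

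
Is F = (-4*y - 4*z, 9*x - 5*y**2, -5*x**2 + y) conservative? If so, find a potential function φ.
No, ∇×F = (1, 10*x - 4, 13) ≠ 0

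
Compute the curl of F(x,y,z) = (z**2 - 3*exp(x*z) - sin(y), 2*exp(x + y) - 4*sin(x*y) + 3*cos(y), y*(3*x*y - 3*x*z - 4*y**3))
(6*x*y - 3*x*z - 16*y**3, -3*x*exp(x*z) - 3*y*(y - z) + 2*z, -4*y*cos(x*y) + 2*exp(x + y) + cos(y))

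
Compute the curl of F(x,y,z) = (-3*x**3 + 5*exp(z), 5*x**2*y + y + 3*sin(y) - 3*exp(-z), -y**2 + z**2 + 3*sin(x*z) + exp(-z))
(-2*y - 3*exp(-z), -3*z*cos(x*z) + 5*exp(z), 10*x*y)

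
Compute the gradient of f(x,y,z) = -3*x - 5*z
(-3, 0, -5)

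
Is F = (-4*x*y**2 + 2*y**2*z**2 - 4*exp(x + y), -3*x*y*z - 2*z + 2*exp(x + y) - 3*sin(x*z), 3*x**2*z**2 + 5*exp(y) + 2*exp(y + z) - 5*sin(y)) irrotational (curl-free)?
No, ∇×F = (3*x*y + 3*x*cos(x*z) + 5*exp(y) + 2*exp(y + z) - 5*cos(y) + 2, 2*z*(-3*x*z + 2*y**2), 8*x*y - 4*y*z**2 - 3*y*z - 3*z*cos(x*z) + 6*exp(x + y))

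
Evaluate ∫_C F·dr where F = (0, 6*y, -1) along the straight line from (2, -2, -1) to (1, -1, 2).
-12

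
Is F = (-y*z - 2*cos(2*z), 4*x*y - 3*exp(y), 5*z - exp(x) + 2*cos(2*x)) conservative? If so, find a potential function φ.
No, ∇×F = (0, -y + exp(x) + 4*sin(2*x) + 4*sin(2*z), 4*y + z) ≠ 0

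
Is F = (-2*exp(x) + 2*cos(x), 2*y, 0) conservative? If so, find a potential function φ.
Yes, F is conservative. φ = y**2 - 2*exp(x) + 2*sin(x)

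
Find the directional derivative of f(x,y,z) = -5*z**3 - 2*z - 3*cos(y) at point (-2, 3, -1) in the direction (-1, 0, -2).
34*sqrt(5)/5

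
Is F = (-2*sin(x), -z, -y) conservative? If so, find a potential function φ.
Yes, F is conservative. φ = -y*z + 2*cos(x)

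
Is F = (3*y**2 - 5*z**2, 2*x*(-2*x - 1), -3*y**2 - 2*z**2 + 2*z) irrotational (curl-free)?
No, ∇×F = (-6*y, -10*z, -8*x - 6*y - 2)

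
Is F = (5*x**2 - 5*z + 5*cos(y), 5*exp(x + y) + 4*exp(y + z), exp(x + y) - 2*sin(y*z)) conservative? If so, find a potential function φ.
No, ∇×F = (-2*z*cos(y*z) + exp(x + y) - 4*exp(y + z), -exp(x + y) - 5, 5*exp(x + y) + 5*sin(y)) ≠ 0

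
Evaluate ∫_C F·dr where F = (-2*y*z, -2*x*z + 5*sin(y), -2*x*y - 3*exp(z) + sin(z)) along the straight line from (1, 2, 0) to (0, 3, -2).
4*cos(2) - 3*exp(-2) + 4 - 5*cos(3)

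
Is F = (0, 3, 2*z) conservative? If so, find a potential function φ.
Yes, F is conservative. φ = 3*y + z**2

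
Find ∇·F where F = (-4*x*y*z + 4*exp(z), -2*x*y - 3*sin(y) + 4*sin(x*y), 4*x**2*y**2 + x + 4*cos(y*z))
4*x*cos(x*y) - 2*x - 4*y*z - 4*y*sin(y*z) - 3*cos(y)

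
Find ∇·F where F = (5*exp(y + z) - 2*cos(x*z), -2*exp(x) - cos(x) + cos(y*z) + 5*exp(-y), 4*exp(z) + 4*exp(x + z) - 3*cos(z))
2*z*sin(x*z) - z*sin(y*z) + 4*exp(z) + 4*exp(x + z) + 3*sin(z) - 5*exp(-y)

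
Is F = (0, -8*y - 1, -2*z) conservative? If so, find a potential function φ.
Yes, F is conservative. φ = -4*y**2 - y - z**2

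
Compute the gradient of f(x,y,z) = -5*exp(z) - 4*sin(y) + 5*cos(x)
(-5*sin(x), -4*cos(y), -5*exp(z))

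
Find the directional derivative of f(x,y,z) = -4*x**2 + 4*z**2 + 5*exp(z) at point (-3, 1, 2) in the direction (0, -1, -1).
sqrt(2)*(-5*exp(2) - 16)/2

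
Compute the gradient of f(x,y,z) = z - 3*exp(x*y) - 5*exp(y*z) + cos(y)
(-3*y*exp(x*y), -3*x*exp(x*y) - 5*z*exp(y*z) - sin(y), -5*y*exp(y*z) + 1)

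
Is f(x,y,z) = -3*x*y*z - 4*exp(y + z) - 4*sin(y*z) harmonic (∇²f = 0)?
No, ∇²f = 4*y**2*sin(y*z) + 4*z**2*sin(y*z) - 8*exp(y + z)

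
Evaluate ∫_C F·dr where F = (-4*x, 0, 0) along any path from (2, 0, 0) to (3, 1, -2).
-10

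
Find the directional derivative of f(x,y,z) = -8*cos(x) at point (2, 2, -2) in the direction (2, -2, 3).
16*sqrt(17)*sin(2)/17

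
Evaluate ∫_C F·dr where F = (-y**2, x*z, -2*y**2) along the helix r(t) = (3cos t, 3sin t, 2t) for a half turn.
-18*pi + 36 + 9*pi**2/2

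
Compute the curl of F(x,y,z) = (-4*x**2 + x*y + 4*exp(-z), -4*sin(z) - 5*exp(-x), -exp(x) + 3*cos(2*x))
(4*cos(z), exp(x) + 6*sin(2*x) - 4*exp(-z), -x + 5*exp(-x))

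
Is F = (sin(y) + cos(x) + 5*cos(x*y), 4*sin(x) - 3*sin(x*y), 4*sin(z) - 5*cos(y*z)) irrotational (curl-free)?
No, ∇×F = (5*z*sin(y*z), 0, 5*x*sin(x*y) - 3*y*cos(x*y) + 4*cos(x) - cos(y))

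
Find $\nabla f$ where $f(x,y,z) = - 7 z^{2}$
(0, 0, -14*z)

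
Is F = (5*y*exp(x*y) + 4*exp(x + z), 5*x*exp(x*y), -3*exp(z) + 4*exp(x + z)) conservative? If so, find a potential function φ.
Yes, F is conservative. φ = -3*exp(z) + 5*exp(x*y) + 4*exp(x + z)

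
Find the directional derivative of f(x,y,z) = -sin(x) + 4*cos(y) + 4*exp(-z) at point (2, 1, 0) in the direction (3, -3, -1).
sqrt(19)*(-3*cos(2) + 4 + 12*sin(1))/19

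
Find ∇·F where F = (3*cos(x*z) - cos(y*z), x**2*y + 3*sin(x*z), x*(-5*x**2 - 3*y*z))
x**2 - 3*x*y - 3*z*sin(x*z)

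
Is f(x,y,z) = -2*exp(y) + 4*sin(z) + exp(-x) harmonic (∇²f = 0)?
No, ∇²f = -2*exp(y) - 4*sin(z) + exp(-x)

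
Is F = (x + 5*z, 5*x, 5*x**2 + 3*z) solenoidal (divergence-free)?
No, ∇·F = 4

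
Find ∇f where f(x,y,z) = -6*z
(0, 0, -6)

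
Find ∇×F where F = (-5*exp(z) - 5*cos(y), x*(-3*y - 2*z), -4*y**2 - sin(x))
(2*x - 8*y, -5*exp(z) + cos(x), -3*y - 2*z - 5*sin(y))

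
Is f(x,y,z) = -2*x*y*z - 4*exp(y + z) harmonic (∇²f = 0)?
No, ∇²f = -8*exp(y + z)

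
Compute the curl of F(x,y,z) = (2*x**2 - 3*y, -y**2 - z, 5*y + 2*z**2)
(6, 0, 3)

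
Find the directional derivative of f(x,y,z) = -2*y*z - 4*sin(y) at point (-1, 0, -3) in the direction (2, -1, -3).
-sqrt(14)/7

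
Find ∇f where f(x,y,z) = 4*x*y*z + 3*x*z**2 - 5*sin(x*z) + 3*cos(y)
(z*(4*y + 3*z - 5*cos(x*z)), 4*x*z - 3*sin(y), x*(4*y + 6*z - 5*cos(x*z)))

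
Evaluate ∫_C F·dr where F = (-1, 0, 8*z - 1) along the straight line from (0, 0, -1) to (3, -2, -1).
-3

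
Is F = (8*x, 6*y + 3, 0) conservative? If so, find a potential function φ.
Yes, F is conservative. φ = 4*x**2 + 3*y**2 + 3*y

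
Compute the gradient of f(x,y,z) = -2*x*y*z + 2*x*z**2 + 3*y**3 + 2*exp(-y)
(2*z*(-y + z), -2*x*z + 9*y**2 - 2*exp(-y), 2*x*(-y + 2*z))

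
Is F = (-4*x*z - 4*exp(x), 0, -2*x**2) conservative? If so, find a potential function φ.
Yes, F is conservative. φ = -2*x**2*z - 4*exp(x)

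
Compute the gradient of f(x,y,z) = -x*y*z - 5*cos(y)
(-y*z, -x*z + 5*sin(y), -x*y)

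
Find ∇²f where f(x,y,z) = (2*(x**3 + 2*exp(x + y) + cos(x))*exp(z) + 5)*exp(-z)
12*x + 8*exp(x + y) - 2*cos(x) + 5*exp(-z)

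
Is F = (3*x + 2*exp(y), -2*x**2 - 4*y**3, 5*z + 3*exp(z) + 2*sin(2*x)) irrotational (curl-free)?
No, ∇×F = (0, -4*cos(2*x), -4*x - 2*exp(y))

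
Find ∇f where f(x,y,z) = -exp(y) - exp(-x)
(exp(-x), -exp(y), 0)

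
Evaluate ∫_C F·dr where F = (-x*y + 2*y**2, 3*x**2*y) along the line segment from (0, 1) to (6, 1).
-6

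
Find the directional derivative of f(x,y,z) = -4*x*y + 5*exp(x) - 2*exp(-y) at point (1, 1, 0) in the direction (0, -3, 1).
3*sqrt(10)*(-1 + 2*E)*exp(-1)/5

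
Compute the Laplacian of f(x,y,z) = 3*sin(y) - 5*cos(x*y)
5*x**2*cos(x*y) + 5*y**2*cos(x*y) - 3*sin(y)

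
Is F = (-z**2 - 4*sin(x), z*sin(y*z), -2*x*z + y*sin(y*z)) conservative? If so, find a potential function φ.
Yes, F is conservative. φ = -x*z**2 + 4*cos(x) - cos(y*z)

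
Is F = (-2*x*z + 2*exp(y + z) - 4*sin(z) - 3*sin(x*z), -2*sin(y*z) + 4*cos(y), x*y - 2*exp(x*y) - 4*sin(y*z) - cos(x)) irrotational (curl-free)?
No, ∇×F = (-2*x*exp(x*y) + x + 2*y*cos(y*z) - 4*z*cos(y*z), -3*x*cos(x*z) - 2*x + 2*y*exp(x*y) - y + 2*exp(y + z) - sin(x) - 4*cos(z), -2*exp(y + z))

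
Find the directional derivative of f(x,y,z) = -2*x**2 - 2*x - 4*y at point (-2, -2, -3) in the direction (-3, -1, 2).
-sqrt(14)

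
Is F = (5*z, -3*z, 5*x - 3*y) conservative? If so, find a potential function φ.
Yes, F is conservative. φ = z*(5*x - 3*y)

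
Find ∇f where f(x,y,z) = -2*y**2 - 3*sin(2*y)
(0, -4*y - 6*cos(2*y), 0)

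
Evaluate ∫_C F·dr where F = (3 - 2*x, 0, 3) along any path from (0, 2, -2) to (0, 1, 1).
9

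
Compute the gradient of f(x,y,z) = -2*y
(0, -2, 0)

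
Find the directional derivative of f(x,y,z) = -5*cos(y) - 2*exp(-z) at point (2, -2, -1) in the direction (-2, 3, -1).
-sqrt(14)*(2*E + 15*sin(2))/14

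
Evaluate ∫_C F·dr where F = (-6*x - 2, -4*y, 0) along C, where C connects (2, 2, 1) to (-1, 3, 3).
5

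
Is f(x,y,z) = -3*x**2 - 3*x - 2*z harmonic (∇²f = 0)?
No, ∇²f = -6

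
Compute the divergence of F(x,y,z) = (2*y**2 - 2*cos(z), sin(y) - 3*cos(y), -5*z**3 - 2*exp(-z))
-15*z**2 + 3*sin(y) + cos(y) + 2*exp(-z)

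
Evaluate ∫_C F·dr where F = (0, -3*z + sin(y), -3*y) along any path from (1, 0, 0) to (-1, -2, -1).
-5 - cos(2)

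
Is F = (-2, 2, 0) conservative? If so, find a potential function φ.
Yes, F is conservative. φ = -2*x + 2*y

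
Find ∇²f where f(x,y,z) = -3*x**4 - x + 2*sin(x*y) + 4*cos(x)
-2*x**2*sin(x*y) - 36*x**2 - 2*y**2*sin(x*y) - 4*cos(x)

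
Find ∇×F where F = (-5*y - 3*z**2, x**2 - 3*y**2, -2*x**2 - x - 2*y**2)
(-4*y, 4*x - 6*z + 1, 2*x + 5)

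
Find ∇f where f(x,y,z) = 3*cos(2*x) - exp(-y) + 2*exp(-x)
(-6*sin(2*x) - 2*exp(-x), exp(-y), 0)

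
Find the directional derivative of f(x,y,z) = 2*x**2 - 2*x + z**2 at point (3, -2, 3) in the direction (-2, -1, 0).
-4*sqrt(5)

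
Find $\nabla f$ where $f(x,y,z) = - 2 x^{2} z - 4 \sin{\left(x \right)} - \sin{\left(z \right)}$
(-4*x*z - 4*cos(x), 0, -2*x**2 - cos(z))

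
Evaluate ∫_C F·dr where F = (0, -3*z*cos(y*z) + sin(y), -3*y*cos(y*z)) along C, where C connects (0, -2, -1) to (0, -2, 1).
6*sin(2)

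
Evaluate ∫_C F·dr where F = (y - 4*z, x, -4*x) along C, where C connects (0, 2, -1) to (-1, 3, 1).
1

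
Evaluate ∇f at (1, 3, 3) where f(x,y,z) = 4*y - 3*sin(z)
(0, 4, -3*cos(3))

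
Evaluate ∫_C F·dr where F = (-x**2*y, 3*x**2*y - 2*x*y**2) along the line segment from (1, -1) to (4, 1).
25/6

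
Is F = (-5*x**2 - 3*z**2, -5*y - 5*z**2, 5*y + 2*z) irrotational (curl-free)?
No, ∇×F = (10*z + 5, -6*z, 0)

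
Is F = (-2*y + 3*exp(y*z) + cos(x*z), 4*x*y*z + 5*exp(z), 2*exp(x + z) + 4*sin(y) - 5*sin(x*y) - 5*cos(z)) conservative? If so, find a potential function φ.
No, ∇×F = (-4*x*y - 5*x*cos(x*y) - 5*exp(z) + 4*cos(y), -x*sin(x*z) + 3*y*exp(y*z) + 5*y*cos(x*y) - 2*exp(x + z), 4*y*z - 3*z*exp(y*z) + 2) ≠ 0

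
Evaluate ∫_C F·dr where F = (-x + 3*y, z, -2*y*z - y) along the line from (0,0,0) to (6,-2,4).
-44/3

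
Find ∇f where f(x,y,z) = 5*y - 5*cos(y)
(0, 5*sin(y) + 5, 0)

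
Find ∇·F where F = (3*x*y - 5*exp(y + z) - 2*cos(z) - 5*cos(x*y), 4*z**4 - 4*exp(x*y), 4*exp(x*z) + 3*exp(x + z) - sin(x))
-4*x*exp(x*y) + 4*x*exp(x*z) + 5*y*sin(x*y) + 3*y + 3*exp(x + z)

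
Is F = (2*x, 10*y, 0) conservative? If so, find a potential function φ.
Yes, F is conservative. φ = x**2 + 5*y**2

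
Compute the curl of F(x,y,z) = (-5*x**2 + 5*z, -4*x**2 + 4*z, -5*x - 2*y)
(-6, 10, -8*x)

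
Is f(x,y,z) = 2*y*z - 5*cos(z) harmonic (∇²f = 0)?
No, ∇²f = 5*cos(z)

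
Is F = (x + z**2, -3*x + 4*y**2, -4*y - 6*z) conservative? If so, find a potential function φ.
No, ∇×F = (-4, 2*z, -3) ≠ 0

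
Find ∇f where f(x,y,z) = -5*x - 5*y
(-5, -5, 0)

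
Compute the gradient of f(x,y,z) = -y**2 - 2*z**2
(0, -2*y, -4*z)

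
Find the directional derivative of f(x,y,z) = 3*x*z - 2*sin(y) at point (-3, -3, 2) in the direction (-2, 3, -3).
3*sqrt(22)*(5 - 2*cos(3))/22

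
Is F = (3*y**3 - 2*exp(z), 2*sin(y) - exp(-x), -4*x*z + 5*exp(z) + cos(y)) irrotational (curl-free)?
No, ∇×F = (-sin(y), 4*z - 2*exp(z), -9*y**2 + exp(-x))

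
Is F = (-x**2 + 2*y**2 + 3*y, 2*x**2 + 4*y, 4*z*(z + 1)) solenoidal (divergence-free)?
No, ∇·F = -2*x + 8*z + 8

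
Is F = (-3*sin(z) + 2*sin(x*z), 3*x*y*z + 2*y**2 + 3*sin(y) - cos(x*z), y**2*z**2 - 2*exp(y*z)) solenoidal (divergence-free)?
No, ∇·F = 3*x*z + 2*y**2*z - 2*y*exp(y*z) + 4*y + 2*z*cos(x*z) + 3*cos(y)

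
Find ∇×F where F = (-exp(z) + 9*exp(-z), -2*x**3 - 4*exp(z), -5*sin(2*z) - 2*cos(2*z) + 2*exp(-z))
(4*exp(z), -exp(z) - 9*exp(-z), -6*x**2)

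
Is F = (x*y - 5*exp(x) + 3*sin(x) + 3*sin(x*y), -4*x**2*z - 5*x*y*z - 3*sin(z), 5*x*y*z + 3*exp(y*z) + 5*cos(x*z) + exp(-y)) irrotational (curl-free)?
No, ∇×F = (4*x**2 + 5*x*y + 5*x*z + 3*z*exp(y*z) + 3*cos(z) - exp(-y), 5*z*(-y + sin(x*z)), -8*x*z - 3*x*cos(x*y) - x - 5*y*z)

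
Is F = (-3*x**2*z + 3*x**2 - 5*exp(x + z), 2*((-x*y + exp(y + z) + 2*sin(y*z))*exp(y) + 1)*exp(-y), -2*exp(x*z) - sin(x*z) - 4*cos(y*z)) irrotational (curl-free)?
No, ∇×F = (-4*y*cos(y*z) + 4*z*sin(y*z) - 2*exp(y + z), -3*x**2 + 2*z*exp(x*z) + z*cos(x*z) - 5*exp(x + z), -2*y)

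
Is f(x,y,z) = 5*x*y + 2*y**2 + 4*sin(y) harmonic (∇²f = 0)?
No, ∇²f = 4 - 4*sin(y)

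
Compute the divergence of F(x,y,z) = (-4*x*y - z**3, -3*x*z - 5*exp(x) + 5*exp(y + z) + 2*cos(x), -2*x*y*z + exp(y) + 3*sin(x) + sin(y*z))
-2*x*y + y*cos(y*z) - 4*y + 5*exp(y + z)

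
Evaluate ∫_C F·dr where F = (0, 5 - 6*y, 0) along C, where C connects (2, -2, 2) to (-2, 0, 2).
22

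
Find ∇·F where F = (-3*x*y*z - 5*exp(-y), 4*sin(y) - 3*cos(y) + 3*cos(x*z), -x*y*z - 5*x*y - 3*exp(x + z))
-x*y - 3*y*z - 3*exp(x + z) + 3*sin(y) + 4*cos(y)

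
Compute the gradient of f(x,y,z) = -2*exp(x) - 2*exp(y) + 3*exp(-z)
(-2*exp(x), -2*exp(y), -3*exp(-z))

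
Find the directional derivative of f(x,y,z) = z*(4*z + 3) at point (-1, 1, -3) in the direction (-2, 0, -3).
63*sqrt(13)/13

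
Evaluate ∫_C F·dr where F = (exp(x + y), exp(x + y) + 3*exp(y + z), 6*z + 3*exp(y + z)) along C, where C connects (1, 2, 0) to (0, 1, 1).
-exp(3) + E + 3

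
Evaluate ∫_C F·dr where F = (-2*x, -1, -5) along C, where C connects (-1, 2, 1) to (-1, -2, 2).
-1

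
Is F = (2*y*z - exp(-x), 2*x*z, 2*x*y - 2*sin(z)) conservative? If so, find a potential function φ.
Yes, F is conservative. φ = 2*x*y*z + 2*cos(z) + exp(-x)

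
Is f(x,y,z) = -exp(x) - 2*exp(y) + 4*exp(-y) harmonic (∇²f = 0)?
No, ∇²f = -exp(x) - 2*exp(y) + 4*exp(-y)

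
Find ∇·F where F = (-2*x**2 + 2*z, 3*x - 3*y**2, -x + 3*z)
-4*x - 6*y + 3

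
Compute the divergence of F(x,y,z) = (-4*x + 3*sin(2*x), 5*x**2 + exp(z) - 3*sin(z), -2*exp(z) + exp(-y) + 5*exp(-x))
-2*exp(z) + 6*cos(2*x) - 4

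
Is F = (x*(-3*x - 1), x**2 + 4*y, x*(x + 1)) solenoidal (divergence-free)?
No, ∇·F = 3 - 6*x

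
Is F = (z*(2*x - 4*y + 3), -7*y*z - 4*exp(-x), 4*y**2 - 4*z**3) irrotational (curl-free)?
No, ∇×F = (15*y, 2*x - 4*y + 3, 4*z + 4*exp(-x))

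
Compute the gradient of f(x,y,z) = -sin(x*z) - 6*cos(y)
(-z*cos(x*z), 6*sin(y), -x*cos(x*z))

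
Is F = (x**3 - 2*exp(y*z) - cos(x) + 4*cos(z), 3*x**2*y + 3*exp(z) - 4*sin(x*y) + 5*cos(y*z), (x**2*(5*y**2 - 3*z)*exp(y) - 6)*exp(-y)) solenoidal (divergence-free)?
No, ∇·F = 3*x**2 - 4*x*cos(x*y) - 5*z*sin(y*z) + sin(x)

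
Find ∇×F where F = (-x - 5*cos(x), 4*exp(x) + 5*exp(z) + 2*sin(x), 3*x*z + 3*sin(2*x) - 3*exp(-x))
(-5*exp(z), -3*z - 6*cos(2*x) - 3*exp(-x), 4*exp(x) + 2*cos(x))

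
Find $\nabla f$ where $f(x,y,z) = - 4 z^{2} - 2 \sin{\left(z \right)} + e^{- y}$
(0, -exp(-y), -8*z - 2*cos(z))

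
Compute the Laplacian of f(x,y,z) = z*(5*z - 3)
10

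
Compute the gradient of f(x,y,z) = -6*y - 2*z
(0, -6, -2)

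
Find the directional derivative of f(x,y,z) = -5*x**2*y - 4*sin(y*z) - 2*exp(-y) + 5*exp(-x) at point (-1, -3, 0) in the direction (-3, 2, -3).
sqrt(22)*(15*E + 44 + 4*exp(3))/22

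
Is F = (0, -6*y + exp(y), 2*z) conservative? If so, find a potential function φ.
Yes, F is conservative. φ = -3*y**2 + z**2 + exp(y)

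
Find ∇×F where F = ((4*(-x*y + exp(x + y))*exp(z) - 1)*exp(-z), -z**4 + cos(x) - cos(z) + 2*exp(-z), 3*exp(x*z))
(4*z**3 - sin(z) + 2*exp(-z), -3*z*exp(x*z) + exp(-z), 4*x - 4*exp(x + y) - sin(x))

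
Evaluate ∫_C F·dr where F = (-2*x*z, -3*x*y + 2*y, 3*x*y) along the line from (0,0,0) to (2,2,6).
4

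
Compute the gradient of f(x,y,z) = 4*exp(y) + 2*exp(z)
(0, 4*exp(y), 2*exp(z))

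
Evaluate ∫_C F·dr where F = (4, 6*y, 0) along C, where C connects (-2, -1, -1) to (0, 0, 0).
5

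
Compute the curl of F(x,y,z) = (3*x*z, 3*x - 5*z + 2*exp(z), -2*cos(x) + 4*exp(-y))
(-2*exp(z) + 5 - 4*exp(-y), 3*x - 2*sin(x), 3)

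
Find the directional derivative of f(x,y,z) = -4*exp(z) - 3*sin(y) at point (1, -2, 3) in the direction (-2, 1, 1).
-sqrt(6)*(3*cos(2) + 4*exp(3))/6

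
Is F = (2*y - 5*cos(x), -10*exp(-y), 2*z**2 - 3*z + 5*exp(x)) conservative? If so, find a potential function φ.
No, ∇×F = (0, -5*exp(x), -2) ≠ 0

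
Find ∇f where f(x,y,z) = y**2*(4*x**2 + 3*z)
(8*x*y**2, 2*y*(4*x**2 + 3*z), 3*y**2)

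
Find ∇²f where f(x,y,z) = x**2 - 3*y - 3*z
2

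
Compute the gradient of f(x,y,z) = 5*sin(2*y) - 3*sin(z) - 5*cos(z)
(0, 10*cos(2*y), 5*sin(z) - 3*cos(z))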